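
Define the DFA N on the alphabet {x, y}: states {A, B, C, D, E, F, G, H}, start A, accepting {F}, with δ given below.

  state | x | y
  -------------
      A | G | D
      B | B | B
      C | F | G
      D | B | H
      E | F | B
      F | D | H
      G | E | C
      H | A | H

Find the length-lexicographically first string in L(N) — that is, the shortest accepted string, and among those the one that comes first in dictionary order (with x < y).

xxx

A breadth-first search from A reaches an accepting state first via the path A → G → E → F on input xxx.
No string of length < 3 is accepted (BFS exhausts all shorter strings without reaching an accepting state), and xxx is the lexicographically least accepting string of length 3.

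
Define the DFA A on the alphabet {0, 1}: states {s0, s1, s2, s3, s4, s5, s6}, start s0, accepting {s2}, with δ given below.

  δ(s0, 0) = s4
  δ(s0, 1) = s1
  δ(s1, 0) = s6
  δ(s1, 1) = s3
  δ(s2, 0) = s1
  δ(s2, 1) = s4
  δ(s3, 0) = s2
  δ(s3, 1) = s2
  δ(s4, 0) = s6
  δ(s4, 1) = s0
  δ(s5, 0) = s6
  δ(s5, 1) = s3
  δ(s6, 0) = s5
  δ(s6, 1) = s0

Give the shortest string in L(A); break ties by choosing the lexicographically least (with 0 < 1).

110

A breadth-first search from s0 reaches an accepting state first via the path s0 → s1 → s3 → s2 on input 110.
No string of length < 3 is accepted (BFS exhausts all shorter strings without reaching an accepting state), and 110 is the lexicographically least accepting string of length 3.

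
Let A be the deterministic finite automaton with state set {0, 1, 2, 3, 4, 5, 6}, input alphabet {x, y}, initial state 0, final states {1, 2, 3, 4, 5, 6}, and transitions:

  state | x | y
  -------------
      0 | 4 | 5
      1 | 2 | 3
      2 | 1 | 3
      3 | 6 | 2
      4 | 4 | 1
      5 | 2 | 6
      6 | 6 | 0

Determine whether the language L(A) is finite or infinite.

State 1 is reachable from the start and can reach an accepting state, and it lies on the cycle 1 → 2 → 1.
Traversing that cycle any number of times yields accepted strings of unbounded length, so the language is infinite.

infinite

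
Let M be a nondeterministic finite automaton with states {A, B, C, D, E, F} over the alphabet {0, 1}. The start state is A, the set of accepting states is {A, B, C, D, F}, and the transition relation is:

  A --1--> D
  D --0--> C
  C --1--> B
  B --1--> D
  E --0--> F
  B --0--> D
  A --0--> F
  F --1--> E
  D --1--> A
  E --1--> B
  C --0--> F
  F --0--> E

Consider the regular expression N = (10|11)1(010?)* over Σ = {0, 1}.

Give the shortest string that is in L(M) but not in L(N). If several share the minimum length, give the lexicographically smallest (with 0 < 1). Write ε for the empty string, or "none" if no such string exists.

The empty string ε is accepted by M but not by N.
Since ε is the unique shortest string, it is the required witness.

ε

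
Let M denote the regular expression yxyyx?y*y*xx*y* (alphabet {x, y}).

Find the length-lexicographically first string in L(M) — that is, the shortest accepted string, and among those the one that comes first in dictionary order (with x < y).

yxyyx

By inspection of the expression, no string of length less than 5 matches, and yxyyx is the lexicographically first match of length 5.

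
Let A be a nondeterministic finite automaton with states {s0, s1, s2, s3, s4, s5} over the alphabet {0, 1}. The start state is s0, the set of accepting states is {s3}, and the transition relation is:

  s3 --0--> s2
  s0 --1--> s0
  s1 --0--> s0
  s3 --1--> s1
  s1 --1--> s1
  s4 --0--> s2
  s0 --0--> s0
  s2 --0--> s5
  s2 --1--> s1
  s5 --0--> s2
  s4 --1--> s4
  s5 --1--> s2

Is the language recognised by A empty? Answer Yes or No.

Yes

The states reachable from the start state are {s0}.
None of the accepting states {s3} is reachable, so no string is accepted and L(A) = ∅.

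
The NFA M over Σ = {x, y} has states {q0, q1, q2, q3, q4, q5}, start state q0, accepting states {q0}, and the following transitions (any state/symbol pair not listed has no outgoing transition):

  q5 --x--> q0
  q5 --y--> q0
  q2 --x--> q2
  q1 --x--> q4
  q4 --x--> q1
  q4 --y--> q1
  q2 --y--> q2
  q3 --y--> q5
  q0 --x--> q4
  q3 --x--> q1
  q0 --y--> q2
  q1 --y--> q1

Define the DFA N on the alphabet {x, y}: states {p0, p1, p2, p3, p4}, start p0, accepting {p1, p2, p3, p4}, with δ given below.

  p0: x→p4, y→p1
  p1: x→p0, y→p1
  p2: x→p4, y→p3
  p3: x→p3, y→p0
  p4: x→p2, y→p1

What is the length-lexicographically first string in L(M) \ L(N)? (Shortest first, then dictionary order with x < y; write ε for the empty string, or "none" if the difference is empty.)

The empty string ε is accepted by M but not by N.
Since ε is the unique shortest string, it is the required witness.

ε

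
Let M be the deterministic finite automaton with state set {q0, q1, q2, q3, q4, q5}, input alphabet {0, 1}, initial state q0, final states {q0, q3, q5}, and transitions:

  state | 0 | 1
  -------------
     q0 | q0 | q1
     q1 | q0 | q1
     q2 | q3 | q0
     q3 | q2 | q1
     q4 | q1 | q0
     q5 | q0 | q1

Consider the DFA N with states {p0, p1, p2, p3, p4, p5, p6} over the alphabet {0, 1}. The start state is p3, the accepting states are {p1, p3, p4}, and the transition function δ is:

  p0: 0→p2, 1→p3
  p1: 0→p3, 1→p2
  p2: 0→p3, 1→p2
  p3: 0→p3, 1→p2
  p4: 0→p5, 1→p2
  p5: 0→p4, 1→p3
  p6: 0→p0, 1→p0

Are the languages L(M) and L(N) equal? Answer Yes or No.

Yes

Exploring the product automaton M × N from the start pair (q0, p3), following both machines on each input symbol, reaches 2 state pairs: (q0, p3), (q1, p2).
M accepts in {q0, q3, q5} and N accepts in {p1, p3, p4}. In every reachable pair the two components are either both accepting — (q0, p3) — or both non-accepting, so no string is accepted by exactly one of the machines: L(M) \ L(N) and L(N) \ L(M) are both empty.
Hence every string is accepted by M iff it is accepted by N, and the two languages coincide.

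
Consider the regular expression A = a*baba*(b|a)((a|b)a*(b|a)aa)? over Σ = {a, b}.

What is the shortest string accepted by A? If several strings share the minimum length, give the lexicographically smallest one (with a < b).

By inspection of the expression, no string of length less than 4 matches, and baba is the lexicographically first match of length 4.

baba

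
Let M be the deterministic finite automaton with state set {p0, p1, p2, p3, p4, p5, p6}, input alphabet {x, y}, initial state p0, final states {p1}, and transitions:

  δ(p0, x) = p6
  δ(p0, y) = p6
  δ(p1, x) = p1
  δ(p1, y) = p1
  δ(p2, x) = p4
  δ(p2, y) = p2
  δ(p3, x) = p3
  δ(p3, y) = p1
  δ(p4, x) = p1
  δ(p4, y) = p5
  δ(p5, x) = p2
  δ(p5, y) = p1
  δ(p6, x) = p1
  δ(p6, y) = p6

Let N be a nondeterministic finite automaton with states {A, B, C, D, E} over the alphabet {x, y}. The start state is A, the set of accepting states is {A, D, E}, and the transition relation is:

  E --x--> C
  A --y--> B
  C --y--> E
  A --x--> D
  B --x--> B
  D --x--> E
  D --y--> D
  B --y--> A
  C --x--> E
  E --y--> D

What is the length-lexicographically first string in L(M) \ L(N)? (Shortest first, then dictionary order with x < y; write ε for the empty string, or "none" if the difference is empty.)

yx

The string yx is accepted by M but not by N.
No shorter string lies in the difference, and yx is the lexicographically first length-2 string in L(M) \ L(N).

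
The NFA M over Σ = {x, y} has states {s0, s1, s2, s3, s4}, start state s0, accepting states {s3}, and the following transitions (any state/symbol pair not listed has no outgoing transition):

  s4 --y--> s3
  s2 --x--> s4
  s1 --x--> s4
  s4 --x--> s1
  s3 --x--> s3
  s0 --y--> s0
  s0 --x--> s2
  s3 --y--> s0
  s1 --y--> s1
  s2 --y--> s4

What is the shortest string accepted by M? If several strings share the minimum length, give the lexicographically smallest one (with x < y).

A breadth-first search from s0 reaches an accepting state first via the path s0 → s2 → s4 → s3 on input xxy.
No string of length < 3 is accepted (BFS exhausts all shorter strings without reaching an accepting state), and xxy is the lexicographically least accepting string of length 3.

xxy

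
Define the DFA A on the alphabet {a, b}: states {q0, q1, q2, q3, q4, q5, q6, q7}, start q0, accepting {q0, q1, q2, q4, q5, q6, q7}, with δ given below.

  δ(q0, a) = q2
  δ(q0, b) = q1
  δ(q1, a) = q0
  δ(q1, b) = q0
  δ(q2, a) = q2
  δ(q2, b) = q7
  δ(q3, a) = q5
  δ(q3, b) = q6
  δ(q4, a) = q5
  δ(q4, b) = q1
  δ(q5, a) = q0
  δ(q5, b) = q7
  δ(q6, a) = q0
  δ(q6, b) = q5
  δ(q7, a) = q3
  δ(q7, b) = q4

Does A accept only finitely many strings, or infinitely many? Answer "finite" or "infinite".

State q0 is reachable from the start and can reach an accepting state, and it lies on the cycle q0 → q1 → q0.
Traversing that cycle any number of times yields accepted strings of unbounded length, so the language is infinite.

infinite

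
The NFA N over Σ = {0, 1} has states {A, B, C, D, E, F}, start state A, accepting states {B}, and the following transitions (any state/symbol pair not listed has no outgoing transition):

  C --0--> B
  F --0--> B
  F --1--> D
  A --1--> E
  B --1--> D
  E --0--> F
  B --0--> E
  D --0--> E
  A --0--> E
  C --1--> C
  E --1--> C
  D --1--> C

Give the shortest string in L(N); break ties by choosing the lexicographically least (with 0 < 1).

A breadth-first search from A reaches an accepting state first via the path A → E → F → B on input 000.
No string of length < 3 is accepted (BFS exhausts all shorter strings without reaching an accepting state), and 000 is the lexicographically least accepting string of length 3.

000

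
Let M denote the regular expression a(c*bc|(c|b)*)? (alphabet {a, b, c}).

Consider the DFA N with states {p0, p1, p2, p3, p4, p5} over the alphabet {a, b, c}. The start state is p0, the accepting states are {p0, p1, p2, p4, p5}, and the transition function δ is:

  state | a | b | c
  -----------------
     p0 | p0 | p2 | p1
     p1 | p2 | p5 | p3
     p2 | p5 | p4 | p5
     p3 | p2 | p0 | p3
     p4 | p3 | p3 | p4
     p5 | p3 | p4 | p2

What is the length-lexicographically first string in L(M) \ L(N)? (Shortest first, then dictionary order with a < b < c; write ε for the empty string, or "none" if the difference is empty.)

The string acc is accepted by M but not by N.
No shorter string lies in the difference, and acc is the lexicographically first length-3 string in L(M) \ L(N).

acc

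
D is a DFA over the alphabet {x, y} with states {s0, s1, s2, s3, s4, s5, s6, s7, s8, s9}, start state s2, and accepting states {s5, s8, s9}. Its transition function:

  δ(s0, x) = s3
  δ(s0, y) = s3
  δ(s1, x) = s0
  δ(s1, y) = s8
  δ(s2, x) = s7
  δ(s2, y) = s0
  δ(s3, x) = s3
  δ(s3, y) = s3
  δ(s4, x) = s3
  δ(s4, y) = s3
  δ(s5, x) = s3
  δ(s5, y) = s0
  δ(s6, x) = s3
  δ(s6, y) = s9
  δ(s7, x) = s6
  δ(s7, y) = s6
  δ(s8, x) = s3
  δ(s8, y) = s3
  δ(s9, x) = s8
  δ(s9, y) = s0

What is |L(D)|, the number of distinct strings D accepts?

4

The useful subgraph on states {s2, s6, s7, s8, s9} is acyclic, so L(D) is finite; the longest accepting path visits 5 useful states, giving maximum string length 4.
Counting accepting paths from s2 by length: 2 of length 3, 2 of length 4. Total 4.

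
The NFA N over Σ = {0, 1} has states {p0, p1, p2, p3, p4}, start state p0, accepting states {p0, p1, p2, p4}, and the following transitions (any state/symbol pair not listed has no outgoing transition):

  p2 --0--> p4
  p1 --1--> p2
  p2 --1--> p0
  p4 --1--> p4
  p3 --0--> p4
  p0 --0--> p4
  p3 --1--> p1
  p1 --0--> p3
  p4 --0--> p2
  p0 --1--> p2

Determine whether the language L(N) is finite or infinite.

State p0 is reachable from the start and can reach an accepting state, and it lies on the cycle p0 → p2 → p0.
Traversing that cycle any number of times yields accepted strings of unbounded length, so the language is infinite.

infinite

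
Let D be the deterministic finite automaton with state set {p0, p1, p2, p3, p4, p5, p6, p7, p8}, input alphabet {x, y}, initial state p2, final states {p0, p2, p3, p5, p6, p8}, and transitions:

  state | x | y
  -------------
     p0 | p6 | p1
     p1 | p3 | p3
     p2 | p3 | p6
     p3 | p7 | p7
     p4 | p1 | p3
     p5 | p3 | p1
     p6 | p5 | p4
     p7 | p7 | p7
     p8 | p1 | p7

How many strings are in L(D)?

10

The useful subgraph on states {p1, p2, p3, p4, p5, p6} is acyclic, so L(D) is finite; the longest accepting path visits 5 useful states, giving maximum string length 4.
Counting accepting paths from p2 by length: 1 of length 0, 2 of length 1, 1 of length 2, 2 of length 3, 4 of length 4. Total 10.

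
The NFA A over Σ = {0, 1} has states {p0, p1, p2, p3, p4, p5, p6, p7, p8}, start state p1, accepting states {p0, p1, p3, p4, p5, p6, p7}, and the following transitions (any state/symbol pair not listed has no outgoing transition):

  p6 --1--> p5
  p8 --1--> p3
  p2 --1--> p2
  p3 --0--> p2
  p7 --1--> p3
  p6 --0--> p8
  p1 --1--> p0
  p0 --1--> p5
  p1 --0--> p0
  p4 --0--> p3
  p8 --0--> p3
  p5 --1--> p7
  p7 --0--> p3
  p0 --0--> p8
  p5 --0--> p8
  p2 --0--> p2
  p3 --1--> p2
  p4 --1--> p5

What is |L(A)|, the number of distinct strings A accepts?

19

The useful subgraph on states {p0, p1, p3, p5, p7, p8} is acyclic, so L(A) is finite; the longest accepting path visits 5 useful states, giving maximum string length 4.
Counting accepting paths from p1 by length: 1 of length 0, 2 of length 1, 2 of length 2, 6 of length 3, 8 of length 4. Total 19.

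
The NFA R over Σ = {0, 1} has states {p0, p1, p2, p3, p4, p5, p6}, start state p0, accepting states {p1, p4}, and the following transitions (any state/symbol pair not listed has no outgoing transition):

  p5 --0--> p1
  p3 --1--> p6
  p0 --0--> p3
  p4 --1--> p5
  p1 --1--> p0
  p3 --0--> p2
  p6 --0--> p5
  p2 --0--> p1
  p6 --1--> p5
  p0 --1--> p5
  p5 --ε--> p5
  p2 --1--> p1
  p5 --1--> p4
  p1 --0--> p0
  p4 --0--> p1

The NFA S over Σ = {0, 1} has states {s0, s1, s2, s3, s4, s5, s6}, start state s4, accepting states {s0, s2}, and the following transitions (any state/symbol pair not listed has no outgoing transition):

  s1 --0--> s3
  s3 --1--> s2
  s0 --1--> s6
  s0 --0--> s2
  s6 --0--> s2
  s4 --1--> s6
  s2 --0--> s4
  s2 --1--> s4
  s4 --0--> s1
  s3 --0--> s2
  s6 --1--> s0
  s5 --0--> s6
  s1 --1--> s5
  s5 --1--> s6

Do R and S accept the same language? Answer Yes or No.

Exploring the product automaton R × S from the start pair (p0, s4), following both machines on each input symbol, reaches 7 state pairs: (p0, s4), (p3, s1), (p5, s6), (p2, s3), (p6, s5), (p1, s2), (p4, s0).
R accepts in {p1, p4} and S accepts in {s0, s2}. In every reachable pair the two components are either both accepting — (p1, s2), (p4, s0) — or both non-accepting, so no string is accepted by exactly one of the machines: L(R) \ L(S) and L(S) \ L(R) are both empty.
Hence every string is accepted by R iff it is accepted by S, and the two languages coincide.

Yes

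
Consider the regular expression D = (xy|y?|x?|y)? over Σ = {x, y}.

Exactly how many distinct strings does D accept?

The expression has no Kleene star, so L(D) is finite. Expanding the alternatives gives {ε, x, y, xy}.
That is 1 of length 0, 2 of length 1, 1 of length 2: 4 strings in all.

4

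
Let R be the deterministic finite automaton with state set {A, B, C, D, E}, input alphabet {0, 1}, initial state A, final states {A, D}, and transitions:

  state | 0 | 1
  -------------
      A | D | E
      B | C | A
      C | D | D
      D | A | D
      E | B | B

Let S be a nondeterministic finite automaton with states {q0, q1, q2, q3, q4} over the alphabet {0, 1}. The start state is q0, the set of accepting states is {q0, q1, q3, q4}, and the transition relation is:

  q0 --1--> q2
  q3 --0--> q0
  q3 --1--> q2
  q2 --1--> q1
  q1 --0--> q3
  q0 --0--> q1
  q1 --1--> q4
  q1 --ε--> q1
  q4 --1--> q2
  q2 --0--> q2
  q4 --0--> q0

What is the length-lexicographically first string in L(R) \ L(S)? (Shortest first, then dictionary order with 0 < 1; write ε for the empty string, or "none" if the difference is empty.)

The string 011 is accepted by R but not by S.
No shorter string lies in the difference, and 011 is the lexicographically first length-3 string in L(R) \ L(S).

011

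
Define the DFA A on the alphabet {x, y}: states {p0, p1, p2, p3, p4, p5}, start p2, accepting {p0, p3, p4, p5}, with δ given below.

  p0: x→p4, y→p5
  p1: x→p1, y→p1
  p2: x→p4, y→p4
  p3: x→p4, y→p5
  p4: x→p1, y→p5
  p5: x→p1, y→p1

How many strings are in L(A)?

4

The useful subgraph on states {p2, p4, p5} is acyclic, so L(A) is finite; the longest accepting path visits 3 useful states, giving maximum string length 2.
Counting accepting paths from p2 by length: 2 of length 1, 2 of length 2. Total 4.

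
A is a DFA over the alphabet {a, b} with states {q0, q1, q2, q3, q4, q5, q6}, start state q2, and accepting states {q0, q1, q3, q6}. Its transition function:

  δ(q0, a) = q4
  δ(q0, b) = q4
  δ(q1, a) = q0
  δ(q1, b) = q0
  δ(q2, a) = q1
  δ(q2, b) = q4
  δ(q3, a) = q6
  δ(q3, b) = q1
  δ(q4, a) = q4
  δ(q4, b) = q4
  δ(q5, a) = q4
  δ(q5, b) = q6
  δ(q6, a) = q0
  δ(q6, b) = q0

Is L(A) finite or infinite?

finite

The useful states (reachable from q2 and able to reach an accepting state) are {q0, q1, q2}.
Restricted to these states the transition graph has no cycle, so every accepting path has bounded length and L is finite.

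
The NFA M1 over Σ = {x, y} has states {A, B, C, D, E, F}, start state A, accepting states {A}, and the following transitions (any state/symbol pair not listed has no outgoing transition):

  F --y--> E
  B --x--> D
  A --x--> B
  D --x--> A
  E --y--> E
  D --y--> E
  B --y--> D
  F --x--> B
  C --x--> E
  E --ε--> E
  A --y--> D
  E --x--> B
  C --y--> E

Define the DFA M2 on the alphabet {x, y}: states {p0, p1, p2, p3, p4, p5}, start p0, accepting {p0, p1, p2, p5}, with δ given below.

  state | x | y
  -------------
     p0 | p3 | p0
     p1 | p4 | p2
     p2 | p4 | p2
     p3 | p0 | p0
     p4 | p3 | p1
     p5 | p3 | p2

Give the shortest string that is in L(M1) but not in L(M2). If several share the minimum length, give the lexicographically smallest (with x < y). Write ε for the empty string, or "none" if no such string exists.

yx

The string yx is accepted by M1 but not by M2.
No shorter string lies in the difference, and yx is the lexicographically first length-2 string in L(M1) \ L(M2).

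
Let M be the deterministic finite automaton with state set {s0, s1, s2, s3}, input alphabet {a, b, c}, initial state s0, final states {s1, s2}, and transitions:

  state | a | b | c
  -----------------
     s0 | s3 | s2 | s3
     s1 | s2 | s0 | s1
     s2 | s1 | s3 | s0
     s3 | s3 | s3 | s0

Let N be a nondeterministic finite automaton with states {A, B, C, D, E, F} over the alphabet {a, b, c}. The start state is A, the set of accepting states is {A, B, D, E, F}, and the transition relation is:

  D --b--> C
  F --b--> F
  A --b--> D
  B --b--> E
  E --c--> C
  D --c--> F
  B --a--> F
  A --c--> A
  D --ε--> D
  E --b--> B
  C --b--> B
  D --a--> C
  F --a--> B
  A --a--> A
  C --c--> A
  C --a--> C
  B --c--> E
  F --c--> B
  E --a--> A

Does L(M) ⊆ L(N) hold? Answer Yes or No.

No

The string ba is in L(M) but not in L(N).
So L(M) ⊄ L(N).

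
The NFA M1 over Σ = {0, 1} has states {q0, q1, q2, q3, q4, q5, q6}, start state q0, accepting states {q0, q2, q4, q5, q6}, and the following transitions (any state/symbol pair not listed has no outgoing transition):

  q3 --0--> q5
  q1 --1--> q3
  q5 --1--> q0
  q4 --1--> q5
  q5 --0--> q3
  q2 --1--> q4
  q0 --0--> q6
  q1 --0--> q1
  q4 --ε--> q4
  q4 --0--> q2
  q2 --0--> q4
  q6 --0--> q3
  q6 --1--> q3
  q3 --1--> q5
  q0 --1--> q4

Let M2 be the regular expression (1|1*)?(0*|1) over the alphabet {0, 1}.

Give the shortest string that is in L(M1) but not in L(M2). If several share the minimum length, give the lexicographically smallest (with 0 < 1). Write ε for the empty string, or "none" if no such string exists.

The string 001 is accepted by M1 but not by M2.
No shorter string lies in the difference, and 001 is the lexicographically first length-3 string in L(M1) \ L(M2).

001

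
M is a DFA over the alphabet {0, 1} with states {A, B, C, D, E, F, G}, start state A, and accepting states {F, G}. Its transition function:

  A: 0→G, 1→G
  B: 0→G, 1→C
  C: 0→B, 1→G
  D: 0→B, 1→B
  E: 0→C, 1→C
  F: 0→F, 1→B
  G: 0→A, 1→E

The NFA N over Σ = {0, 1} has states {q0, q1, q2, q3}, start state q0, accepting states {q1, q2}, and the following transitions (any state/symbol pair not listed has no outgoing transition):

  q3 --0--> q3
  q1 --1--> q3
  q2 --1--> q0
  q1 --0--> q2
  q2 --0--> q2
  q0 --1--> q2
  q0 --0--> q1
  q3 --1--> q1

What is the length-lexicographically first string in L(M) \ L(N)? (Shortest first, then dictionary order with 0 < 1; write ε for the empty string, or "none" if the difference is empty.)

001

The string 001 is accepted by M but not by N.
No shorter string lies in the difference, and 001 is the lexicographically first length-3 string in L(M) \ L(N).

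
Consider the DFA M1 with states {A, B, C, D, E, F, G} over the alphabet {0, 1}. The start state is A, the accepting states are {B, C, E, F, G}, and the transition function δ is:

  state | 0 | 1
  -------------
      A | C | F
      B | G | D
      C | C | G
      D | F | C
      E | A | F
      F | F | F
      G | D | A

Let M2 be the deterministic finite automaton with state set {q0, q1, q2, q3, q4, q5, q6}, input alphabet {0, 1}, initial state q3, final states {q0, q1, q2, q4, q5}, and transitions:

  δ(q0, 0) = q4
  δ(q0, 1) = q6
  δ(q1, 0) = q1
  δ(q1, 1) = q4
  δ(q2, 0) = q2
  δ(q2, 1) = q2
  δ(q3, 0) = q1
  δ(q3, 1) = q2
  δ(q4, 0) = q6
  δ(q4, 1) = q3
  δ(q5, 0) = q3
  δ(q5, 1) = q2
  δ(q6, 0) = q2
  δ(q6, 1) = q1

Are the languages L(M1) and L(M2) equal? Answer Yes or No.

Yes

Exploring the product automaton M1 × M2 from the start pair (A, q3), following both machines on each input symbol, reaches 5 state pairs: (A, q3), (C, q1), (F, q2), (G, q4), (D, q6).
M1 accepts in {B, C, E, F, G} and M2 accepts in {q0, q1, q2, q4, q5}. In every reachable pair the two components are either both accepting — (C, q1), (F, q2), (G, q4) — or both non-accepting, so no string is accepted by exactly one of the machines: L(M1) \ L(M2) and L(M2) \ L(M1) are both empty.
Hence every string is accepted by M1 iff it is accepted by M2, and the two languages coincide.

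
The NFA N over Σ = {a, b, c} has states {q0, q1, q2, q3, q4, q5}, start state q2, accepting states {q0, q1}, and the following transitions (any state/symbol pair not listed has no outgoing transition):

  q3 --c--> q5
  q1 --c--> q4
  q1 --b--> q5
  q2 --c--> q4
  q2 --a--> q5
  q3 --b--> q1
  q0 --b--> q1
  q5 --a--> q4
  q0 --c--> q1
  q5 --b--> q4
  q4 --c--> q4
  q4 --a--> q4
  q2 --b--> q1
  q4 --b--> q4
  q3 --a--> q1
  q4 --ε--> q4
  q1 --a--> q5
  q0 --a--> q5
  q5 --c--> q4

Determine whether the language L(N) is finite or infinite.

The useful states (reachable from q2 and able to reach an accepting state) are {q1, q2}.
Restricted to these states the transition graph has no cycle, so every accepting path has bounded length and L is finite.

finite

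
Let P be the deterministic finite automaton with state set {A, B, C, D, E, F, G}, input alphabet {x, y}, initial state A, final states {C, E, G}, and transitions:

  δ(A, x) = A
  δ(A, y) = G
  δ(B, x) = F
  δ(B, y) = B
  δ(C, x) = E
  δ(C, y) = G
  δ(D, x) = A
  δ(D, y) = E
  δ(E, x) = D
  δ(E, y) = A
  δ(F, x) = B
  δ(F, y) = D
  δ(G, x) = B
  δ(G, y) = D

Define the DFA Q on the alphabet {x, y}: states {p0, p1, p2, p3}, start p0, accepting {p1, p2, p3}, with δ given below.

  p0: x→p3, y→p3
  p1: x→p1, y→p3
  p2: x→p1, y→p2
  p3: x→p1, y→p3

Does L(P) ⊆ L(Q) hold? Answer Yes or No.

Exploring the product automaton P × Q from the start pair (A, p0), following both machines on each input symbol, reaches 10 state pairs: (A, p0), (A, p3), (G, p3), (A, p1), (B, p1), (D, p3), (F, p1), (B, p3), (E, p3), (D, p1).
P accepts in {C, E, G} and Q accepts in {p1, p2, p3}. The reachable pairs whose P-component is accepting are (G, p3), (E, p3); in each of them the Q-component is accepting too, so the product for L(P) \ L(Q) (P-component accepting, Q-component rejecting) has no reachable accepting pair and the difference is empty.
Hence every string in L(P) is also in L(Q).

Yes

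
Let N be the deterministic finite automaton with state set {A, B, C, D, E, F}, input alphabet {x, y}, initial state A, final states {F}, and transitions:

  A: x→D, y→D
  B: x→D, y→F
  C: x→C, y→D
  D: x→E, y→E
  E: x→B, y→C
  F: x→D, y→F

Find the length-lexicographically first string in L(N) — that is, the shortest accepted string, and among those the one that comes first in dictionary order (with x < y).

xxxy

A breadth-first search from A reaches an accepting state first via the path A → D → E → B → F on input xxxy.
No string of length < 4 is accepted (BFS exhausts all shorter strings without reaching an accepting state), and xxxy is the lexicographically least accepting string of length 4.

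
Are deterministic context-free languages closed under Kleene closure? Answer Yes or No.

L = {c aⁿbⁿ : n≥0} ∪ {cc aⁿb²ⁿ : n≥0} is a DCFL (the number of leading c's fixes which ratio the DPDA checks), but L* is not. Every word of L starts with c, so in a factorisation of the string cc aⁱbʲ (i≥1) into words of L each factor begins at one of the two c's: either the whole string is a single word of L (forcing j = 2i), or it splits as c · (c aⁱbʲ) with c ∈ L (take n = 0) and c aⁱbʲ ∈ L (forcing j = i). Thus L* ∩ cca⁺b* = {cc aⁿbⁿ : n≥1} ∪ {cc aⁿb²ⁿ : n≥1}. A DPDA for L* would give one for this intersection with a regular set, and, started from its configuration after reading cc, one for {aⁿbⁿ : n≥1} ∪ {aⁿb²ⁿ : n≥1}, which no deterministic PDA accepts (a DPDA for it would have a single run on aⁿb²ⁿ, accepting after the prefix aⁿbⁿ and accepting again after n more b's; an ordinary PDA that simulates it on a's and b's and, at any moment when it is accepting, may switch to reading only a fresh letter d while feeding each d to the simulation as a b, would accept aⁱbʲdᵏ (k≥1) exactly when both aⁱbʲ and aⁱbʲ⁺ᵏ are in the language, i.e. its language intersected with the regular set a*b*d⁺ would be exactly {aⁿbⁿdⁿ : n≥1} — impossible, since context-free languages are closed under intersection with regular sets and {aⁿbⁿdⁿ} is not context-free). So L* is not a DCFL.

No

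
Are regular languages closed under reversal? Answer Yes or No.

Yes

Reverse every transition of an NFA for L, make the old start state the unique accepting state, and add a fresh start state with ε-moves to the old accepting states; this NFA accepts Lᴿ.
So the regular languages are closed under reversal.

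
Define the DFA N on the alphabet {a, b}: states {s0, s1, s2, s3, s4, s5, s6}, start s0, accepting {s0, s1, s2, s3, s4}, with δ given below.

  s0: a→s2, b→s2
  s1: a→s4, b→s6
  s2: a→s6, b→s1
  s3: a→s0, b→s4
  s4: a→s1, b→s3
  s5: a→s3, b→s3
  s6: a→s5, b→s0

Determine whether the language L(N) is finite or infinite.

infinite

State s1 is reachable from the start and can reach an accepting state, and it lies on the cycle s1 → s4 → s1.
Traversing that cycle any number of times yields accepted strings of unbounded length, so the language is infinite.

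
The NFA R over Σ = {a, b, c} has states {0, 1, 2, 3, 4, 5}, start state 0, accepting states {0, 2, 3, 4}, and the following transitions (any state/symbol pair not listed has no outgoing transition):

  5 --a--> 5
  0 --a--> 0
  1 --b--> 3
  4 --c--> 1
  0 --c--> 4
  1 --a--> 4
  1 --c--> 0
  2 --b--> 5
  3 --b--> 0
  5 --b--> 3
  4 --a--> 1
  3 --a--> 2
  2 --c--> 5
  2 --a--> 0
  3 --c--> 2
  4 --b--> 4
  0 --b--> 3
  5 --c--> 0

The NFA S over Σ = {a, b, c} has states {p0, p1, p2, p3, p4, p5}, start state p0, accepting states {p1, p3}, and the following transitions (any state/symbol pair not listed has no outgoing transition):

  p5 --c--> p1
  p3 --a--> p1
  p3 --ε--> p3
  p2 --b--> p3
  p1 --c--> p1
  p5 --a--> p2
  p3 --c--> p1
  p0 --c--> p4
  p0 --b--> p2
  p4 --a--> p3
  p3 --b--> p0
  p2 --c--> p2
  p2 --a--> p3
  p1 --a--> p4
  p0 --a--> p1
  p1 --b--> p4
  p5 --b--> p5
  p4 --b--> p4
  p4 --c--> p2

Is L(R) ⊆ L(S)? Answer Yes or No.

The empty string ε is in L(R) but not in L(S).
So L(R) ⊄ L(S).

No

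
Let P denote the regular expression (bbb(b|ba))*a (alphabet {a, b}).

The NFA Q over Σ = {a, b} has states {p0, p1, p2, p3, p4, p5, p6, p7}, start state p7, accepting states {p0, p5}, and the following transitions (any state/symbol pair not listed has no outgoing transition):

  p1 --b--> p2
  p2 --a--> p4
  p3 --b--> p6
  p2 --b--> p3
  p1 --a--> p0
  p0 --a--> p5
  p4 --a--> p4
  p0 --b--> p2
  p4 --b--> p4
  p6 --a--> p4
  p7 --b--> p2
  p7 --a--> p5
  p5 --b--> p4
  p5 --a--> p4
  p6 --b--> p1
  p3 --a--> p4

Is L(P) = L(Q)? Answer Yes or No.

Converting the expression P to a DFA (subset construction, then merging equivalent states) gives the minimal DFA with states {r0, r1, r2, r3, r4, r5, r6, r7}, start state r0, accepting states {r1, r7} and transitions r0: a→r1, b→r2; r1: a→r3, b→r3; r2: a→r3, b→r4; r3: a→r3, b→r3; r4: a→r3, b→r5; r5: a→r3, b→r6; r6: a→r7, b→r2; r7: a→r1, b→r2.
Exploring the product automaton P × Q from the start pair (r0, p7), following both machines on each input symbol, reaches 8 state pairs: (r0, p7), (r1, p5), (r2, p2), (r3, p4), (r4, p3), (r5, p6), (r6, p1), (r7, p0).
P accepts in {r1, r7} and Q accepts in {p0, p5}. In every reachable pair the two components are either both accepting — (r1, p5), (r7, p0) — or both non-accepting, so no string is accepted by exactly one of the machines: L(P) \ L(Q) and L(Q) \ L(P) are both empty.
Hence every string is accepted by P iff it is accepted by Q, and the two languages coincide.

Yes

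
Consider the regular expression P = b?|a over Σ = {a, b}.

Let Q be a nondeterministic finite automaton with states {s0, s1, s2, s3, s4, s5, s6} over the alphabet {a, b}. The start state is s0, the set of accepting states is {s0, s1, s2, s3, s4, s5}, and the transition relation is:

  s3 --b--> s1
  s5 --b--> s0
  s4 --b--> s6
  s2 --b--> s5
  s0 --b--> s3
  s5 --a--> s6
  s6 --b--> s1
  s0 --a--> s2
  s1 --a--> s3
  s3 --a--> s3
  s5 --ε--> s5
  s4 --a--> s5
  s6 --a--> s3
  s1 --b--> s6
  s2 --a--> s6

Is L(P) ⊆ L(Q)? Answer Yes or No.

Yes

Converting the expression P to a DFA (subset construction, then merging equivalent states) gives the minimal DFA with states {p0, p1, p2}, start state p0, accepting states {p0, p1} and transitions p0: a→p1, b→p1; p1: a→p2, b→p2; p2: a→p2, b→p2.
Exploring the product automaton P × Q from the start pair (p0, s0), following both machines on each input symbol, reaches 9 state pairs: (p0, s0), (p1, s2), (p1, s3), (p2, s6), (p2, s5), (p2, s3), (p2, s1), (p2, s0), (p2, s2).
P accepts in {p0, p1} and Q accepts in {s0, s1, s2, s3, s4, s5}. The reachable pairs whose P-component is accepting are (p0, s0), (p1, s2), (p1, s3); in each of them the Q-component is accepting too, so the product for L(P) \ L(Q) (P-component accepting, Q-component rejecting) has no reachable accepting pair and the difference is empty.
Hence every string in L(P) is also in L(Q).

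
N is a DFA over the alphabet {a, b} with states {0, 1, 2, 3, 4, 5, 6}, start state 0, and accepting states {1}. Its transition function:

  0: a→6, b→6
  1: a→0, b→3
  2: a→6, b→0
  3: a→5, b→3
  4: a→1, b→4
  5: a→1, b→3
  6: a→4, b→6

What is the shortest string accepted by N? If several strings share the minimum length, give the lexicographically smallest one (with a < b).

aaa

A breadth-first search from 0 reaches an accepting state first via the path 0 → 6 → 4 → 1 on input aaa.
No string of length < 3 is accepted (BFS exhausts all shorter strings without reaching an accepting state), and aaa is the lexicographically least accepting string of length 3.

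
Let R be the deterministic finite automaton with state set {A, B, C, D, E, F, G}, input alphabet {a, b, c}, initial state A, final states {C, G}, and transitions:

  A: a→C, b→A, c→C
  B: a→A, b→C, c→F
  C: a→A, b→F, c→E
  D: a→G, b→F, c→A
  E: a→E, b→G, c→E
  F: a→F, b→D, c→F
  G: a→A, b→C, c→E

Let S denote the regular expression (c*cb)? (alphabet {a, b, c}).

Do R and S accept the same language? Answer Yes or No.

The string a is accepted by R but rejected by S.
So L(R) ≠ L(S).

No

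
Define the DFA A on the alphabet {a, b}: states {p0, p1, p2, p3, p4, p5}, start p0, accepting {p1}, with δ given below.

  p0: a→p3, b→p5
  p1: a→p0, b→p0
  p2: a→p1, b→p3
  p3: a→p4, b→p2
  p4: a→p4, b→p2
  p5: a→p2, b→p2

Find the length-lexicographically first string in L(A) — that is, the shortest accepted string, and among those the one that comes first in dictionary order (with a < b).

aba

A breadth-first search from p0 reaches an accepting state first via the path p0 → p3 → p2 → p1 on input aba.
No string of length < 3 is accepted (BFS exhausts all shorter strings without reaching an accepting state), and aba is the lexicographically least accepting string of length 3.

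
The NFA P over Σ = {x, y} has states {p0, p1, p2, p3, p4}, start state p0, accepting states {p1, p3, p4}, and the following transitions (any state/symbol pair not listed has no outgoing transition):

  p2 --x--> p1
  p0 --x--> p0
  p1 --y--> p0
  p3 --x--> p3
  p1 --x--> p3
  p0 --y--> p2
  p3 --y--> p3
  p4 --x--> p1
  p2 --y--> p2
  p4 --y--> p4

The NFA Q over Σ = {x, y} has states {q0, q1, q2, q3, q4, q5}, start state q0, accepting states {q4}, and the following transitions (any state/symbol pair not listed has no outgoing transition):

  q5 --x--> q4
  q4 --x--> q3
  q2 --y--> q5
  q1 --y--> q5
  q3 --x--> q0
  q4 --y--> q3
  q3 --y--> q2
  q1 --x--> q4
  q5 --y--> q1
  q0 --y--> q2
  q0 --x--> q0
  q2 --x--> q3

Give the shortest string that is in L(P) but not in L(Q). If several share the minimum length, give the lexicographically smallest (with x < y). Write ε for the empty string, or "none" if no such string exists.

The string yx is accepted by P but not by Q.
No shorter string lies in the difference, and yx is the lexicographically first length-2 string in L(P) \ L(Q).

yx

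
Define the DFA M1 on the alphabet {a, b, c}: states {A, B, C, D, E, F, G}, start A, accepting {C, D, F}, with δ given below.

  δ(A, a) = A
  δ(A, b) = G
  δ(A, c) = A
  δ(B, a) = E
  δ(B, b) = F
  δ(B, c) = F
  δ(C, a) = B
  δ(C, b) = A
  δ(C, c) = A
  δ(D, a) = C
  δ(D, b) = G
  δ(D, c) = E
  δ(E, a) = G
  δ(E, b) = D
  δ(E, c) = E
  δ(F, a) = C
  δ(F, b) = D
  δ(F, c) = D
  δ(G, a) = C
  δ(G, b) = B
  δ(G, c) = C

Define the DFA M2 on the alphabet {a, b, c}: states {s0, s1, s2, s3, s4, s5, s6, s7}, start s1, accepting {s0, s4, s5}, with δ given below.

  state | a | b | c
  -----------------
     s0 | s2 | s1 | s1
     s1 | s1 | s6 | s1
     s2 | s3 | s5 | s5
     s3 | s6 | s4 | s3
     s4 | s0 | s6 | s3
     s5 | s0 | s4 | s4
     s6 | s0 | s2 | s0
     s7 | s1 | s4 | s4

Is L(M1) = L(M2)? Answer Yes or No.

Yes

Exploring the product automaton M1 × M2 from the start pair (A, s1), following both machines on each input symbol, reaches 7 state pairs: (A, s1), (G, s6), (C, s0), (B, s2), (E, s3), (F, s5), (D, s4).
M1 accepts in {C, D, F} and M2 accepts in {s0, s4, s5}. In every reachable pair the two components are either both accepting — (C, s0), (F, s5), (D, s4) — or both non-accepting, so no string is accepted by exactly one of the machines: L(M1) \ L(M2) and L(M2) \ L(M1) are both empty.
Hence every string is accepted by M1 iff it is accepted by M2, and the two languages coincide.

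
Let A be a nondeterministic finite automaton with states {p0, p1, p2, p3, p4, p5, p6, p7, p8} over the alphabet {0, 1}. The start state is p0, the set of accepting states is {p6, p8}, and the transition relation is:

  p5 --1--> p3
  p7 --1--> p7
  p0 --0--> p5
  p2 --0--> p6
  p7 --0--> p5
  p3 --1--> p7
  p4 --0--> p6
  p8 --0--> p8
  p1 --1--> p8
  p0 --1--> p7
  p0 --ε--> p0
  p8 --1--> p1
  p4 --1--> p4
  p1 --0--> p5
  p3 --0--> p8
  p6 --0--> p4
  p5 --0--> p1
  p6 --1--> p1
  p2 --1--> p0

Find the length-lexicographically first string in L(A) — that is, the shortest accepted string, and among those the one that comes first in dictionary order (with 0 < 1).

A breadth-first search from p0 reaches an accepting state first via the path p0 → p5 → p1 → p8 on input 001.
No string of length < 3 is accepted (BFS exhausts all shorter strings without reaching an accepting state), and 001 is the lexicographically least accepting string of length 3.

001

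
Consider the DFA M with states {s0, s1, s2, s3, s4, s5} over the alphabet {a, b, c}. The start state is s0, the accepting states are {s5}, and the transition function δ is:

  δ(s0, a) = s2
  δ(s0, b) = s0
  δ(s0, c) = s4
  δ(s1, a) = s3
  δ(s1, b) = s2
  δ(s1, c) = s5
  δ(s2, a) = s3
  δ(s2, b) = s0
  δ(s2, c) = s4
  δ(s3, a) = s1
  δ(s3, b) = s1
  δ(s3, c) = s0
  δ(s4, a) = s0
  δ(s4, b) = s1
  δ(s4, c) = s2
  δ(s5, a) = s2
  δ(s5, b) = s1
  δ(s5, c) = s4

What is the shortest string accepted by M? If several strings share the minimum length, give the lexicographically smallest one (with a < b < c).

cbc

A breadth-first search from s0 reaches an accepting state first via the path s0 → s4 → s1 → s5 on input cbc.
No string of length < 3 is accepted (BFS exhausts all shorter strings without reaching an accepting state), and cbc is the lexicographically least accepting string of length 3.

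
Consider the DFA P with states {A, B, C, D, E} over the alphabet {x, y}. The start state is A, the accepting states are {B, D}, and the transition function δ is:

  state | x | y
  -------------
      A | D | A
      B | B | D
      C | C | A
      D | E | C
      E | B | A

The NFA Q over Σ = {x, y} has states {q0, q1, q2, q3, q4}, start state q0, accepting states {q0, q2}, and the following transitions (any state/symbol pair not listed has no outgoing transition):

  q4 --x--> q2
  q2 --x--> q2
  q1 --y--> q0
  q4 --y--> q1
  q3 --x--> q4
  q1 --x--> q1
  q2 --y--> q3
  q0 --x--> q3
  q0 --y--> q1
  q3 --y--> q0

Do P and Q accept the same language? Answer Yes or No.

The string x is accepted by P but rejected by Q.
So L(P) ≠ L(Q).

No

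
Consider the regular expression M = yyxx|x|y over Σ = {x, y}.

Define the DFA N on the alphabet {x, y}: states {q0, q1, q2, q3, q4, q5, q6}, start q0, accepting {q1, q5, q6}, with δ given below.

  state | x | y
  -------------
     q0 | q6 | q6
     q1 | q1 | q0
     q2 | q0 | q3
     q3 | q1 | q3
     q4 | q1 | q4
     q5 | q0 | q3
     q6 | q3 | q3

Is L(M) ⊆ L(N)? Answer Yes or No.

Converting the expression M to a DFA (subset construction, then merging equivalent states) gives the minimal DFA with states {m0, m1, m2, m3, m4, m5}, start state m0, accepting states {m1, m2} and transitions m0: x→m1, y→m2; m1: x→m3, y→m3; m2: x→m3, y→m4; m3: x→m3, y→m3; m4: x→m5, y→m3; m5: x→m1, y→m3.
Exploring the product automaton M × N from the start pair (m0, q0), following both machines on each input symbol, reaches 10 state pairs: (m0, q0), (m1, q6), (m2, q6), (m3, q3), (m4, q3), (m3, q1), (m5, q1), (m3, q0), (m1, q1), (m3, q6).
M accepts in {m1, m2} and N accepts in {q1, q5, q6}. The reachable pairs whose M-component is accepting are (m1, q6), (m2, q6), (m1, q1); in each of them the N-component is accepting too, so the product for L(M) \ L(N) (M-component accepting, N-component rejecting) has no reachable accepting pair and the difference is empty.
Hence every string in L(M) is also in L(N).

Yes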